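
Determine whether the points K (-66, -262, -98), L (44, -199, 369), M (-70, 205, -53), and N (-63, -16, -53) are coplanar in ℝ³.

Yes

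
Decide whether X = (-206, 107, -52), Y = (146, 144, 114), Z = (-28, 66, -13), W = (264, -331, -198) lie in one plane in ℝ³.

No

With X as base: XY = (352, 37, 166), XZ = (178, -41, 39), XW = (470, -438, -146).
XZ × XW = (23068, 44318, -58694).
XY · (XZ × XW) = 16498.
Since 16498 ≠ 0, the four points are not coplanar.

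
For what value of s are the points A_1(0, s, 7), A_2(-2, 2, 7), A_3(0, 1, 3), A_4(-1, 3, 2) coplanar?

Coplanarity ⇔ det[A_1A_2; A_1A_3; A_1A_4] = 0.
Expanding, this is linear in s: (-6)s + (-6) = 0.
So s = -1.

-1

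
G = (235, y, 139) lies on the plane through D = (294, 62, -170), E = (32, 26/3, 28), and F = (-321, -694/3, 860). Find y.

The plane through D, E, F has equation (9440/3)x + 148090y + (132160/3)z = 7852900/3.
Substituting G: (148090)y + (6862880) = 7852900/3, so y = -86/3.

-86/3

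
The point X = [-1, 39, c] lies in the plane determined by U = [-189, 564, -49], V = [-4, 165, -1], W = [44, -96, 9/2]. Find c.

A normal to the plane is n = UV × UW = (20667/2, 2573/2, -29133).
X lies in the plane iff n · UX = 0.
This gives (-29133)c + (-320463/2) = 0, so c = -11/2.

-11/2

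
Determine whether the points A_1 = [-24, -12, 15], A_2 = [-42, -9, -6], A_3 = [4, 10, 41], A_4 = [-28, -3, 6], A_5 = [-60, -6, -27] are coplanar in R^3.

No

The plane through A_1, A_2, A_3 has normal n = A_1A_2 × A_1A_3 = (540, -120, -480) and equation n·P = -18720.
Checking the remaining points: n·A_4 = -17640, n·A_5 = -18720.
Since n·A_4 = -17640 ≠ -18720, A_4 is off the plane and the points are not all coplanar.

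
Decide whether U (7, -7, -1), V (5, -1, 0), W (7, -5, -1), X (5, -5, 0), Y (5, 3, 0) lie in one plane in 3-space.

The plane through U, V, W has normal n = UV × UW = (-2, 0, -4) and equation n·P = -10.
Checking the remaining points: n·X = -10, n·Y = -10.
All equal -10, so all 5 points lie in one plane.

Yes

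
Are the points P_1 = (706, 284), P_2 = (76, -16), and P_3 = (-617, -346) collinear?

Yes

P_1P_2 = (-630, -300), P_1P_3 = (-1323, -630).
Checking proportionality: P_1P_3 = 21/10·P_1P_2, so the vectors are parallel and the points are collinear.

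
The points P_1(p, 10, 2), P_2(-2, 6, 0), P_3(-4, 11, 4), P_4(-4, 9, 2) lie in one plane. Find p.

Coplanarity ⇔ det[P_1P_2; P_1P_3; P_1P_4] = 0.
Expanding, this is linear in p: (2)p + (12) = 0.
So p = -6.

-6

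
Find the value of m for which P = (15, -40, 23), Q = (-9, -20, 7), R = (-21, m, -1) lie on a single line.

Collinearity requires PQ × PR = 0; each component is linear in m.
The x-component gives (16)m + (160) = 0, so m = -10.
The remaining components then also vanish.

-10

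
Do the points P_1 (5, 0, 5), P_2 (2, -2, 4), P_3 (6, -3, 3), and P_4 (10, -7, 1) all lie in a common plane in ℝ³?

No

With P_1 as base: P_1P_2 = (-3, -2, -1), P_1P_3 = (1, -3, -2), P_1P_4 = (5, -7, -4).
P_1P_3 × P_1P_4 = (-2, -6, 8).
P_1P_2 · (P_1P_3 × P_1P_4) = 10.
Since 10 ≠ 0, the four points are not coplanar.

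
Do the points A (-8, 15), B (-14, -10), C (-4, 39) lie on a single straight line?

AB = (-6, -25), AC = (4, 24).
If collinear, AC would be a scalar multiple of AB. But (-6)·(24) ≠ (-25)·(4) (difference -44), so they are not parallel; the points are not collinear.

No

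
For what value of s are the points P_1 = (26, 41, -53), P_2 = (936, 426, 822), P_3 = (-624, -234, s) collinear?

-678

Direction P_1P_2 = (910, 385, 875). From the x-coordinate of P_3, the parameter along the line is τ = (-624 − 26)/910 = -5/7.
Then s = (-53) + (-5/7)·(875) = -678.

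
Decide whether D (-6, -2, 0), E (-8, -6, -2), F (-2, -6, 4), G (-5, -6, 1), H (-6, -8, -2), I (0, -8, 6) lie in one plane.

No

The plane through D, E, F has normal n = DE × DF = (-24, 0, 24) and equation n·P = 144.
Checking the remaining points: n·G = 144, n·H = 96, n·I = 144.
Since n·H = 96 ≠ 144, H is off the plane and the points are not all coplanar.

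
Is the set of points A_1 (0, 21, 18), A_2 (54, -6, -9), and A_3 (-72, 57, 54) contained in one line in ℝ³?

A_1A_2 = (54, -27, -27), A_1A_3 = (-72, 36, 36).
Each component of A_1A_3 is -4/3 times the corresponding component of A_1A_2, so A_1A_3 = -4/3·A_1A_2 and the points are collinear.

Yes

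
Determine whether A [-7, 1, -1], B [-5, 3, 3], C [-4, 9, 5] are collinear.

No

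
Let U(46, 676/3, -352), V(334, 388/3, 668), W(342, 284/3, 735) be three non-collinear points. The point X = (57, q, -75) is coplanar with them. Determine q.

74/3

Coplanarity requires UV · (UW × UX) = 0.
UV = (288, -96, 1020), UW = (296, -392/3, 1087); the triple product is linear in q with coefficient -11136 and constant term 274688.
Setting it to zero: q = 74/3.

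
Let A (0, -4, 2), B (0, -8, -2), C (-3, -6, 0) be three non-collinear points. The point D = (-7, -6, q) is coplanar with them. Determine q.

The plane through A, B, C has equation 12y − 12z = -72.
Substituting D: (-12)q + (-72) = -72, so q = 0.

0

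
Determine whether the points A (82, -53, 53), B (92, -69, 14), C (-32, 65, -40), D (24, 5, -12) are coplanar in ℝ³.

No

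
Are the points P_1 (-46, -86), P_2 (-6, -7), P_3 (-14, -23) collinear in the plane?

No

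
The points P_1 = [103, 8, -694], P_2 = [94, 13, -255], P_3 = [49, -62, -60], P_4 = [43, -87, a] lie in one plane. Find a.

Coplanarity ⇔ det[P_1P_2; P_1P_3; P_1P_4] = 0.
Expanding, this is linear in a: (900)a + (300600) = 0.
So a = -334.

-334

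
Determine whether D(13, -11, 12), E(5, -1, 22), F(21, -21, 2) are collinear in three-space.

DE = (-8, 10, 10), DF = (8, -10, -10).
Each component of DF is -1 times the corresponding component of DE, so DF = -1·DE and the points are collinear.

Yes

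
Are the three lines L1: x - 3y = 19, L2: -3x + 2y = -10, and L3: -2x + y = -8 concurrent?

No

Intersecting L1 and L2: solving the 2×2 system gives (x, y) = (-8/7, -47/7).
Substitute into L3: (-2)(-8/7) + (1)(-47/7) = -31/7.
But L3 requires -8 ≠ -31/7, so the three lines have no common point.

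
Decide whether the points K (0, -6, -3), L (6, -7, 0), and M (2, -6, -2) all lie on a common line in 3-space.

No

KL = (6, -1, 3), KM = (2, 0, 1).
Comparing components 2 and 3: (-1)(1) − (3)(0) = -1 ≠ 0, so KL and KM are not parallel and the points are not collinear.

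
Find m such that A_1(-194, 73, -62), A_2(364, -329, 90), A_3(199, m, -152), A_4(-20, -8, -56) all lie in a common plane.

1

Normal to plane A_1A_2A_4: n = (9900, 23100, 24750); plane equation n·P = -1768800.
Requiring n·A_3 = -1768800: (23100)m + (-1791900) = -1768800.
So m = 1.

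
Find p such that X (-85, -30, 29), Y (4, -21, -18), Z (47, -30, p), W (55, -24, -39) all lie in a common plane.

-31

Normal to plane XYW: n = (-330, -528, -726); plane equation n·P = 22836.
Requiring n·Z = 22836: (-726)p + (330) = 22836.
So p = -31.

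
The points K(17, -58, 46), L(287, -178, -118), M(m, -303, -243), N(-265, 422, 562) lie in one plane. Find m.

Normal to plane KLN: n = (16800, -93072, 95760); plane equation n·P = 10088736.
Requiring n·M = 10088736: (16800)m + (4931136) = 10088736.
So m = 307.

307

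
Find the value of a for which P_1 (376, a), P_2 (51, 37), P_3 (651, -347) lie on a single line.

The three points are collinear iff det[P_1P_2; P_1P_3] = 0.
This determinant is linear in a: (600)a + (102600) = 0, so a = -171.

-171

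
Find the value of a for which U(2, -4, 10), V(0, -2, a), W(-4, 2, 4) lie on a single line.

Collinearity requires UV × UW = 0; each component is linear in a.
The x-component gives (-6)a + (48) = 0, so a = 8.
The remaining components then also vanish.

8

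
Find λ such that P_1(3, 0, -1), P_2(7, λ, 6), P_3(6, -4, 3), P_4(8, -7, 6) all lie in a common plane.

Normal to plane P_1P_3P_4: n = (0, -1, -1); plane equation n·P = 1.
Requiring n·P_2 = 1: (-1)λ + (-6) = 1.
So λ = -7.

-7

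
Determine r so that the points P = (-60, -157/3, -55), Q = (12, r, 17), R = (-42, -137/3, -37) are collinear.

-77/3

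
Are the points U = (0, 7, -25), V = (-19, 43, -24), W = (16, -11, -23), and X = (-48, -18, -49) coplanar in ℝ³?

With U as base: UV = (-19, 36, 1), UW = (16, -18, 2), UX = (-48, -25, -24).
UW × UX = (482, 288, -1264).
UV · (UW × UX) = -54.
Since -54 ≠ 0, the four points are not coplanar.

No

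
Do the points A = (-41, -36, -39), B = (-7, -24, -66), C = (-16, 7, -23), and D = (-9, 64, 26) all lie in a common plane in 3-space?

With A as base: AB = (34, 12, -27), AC = (25, 43, 16), AD = (32, 100, 65).
AC × AD = (1195, -1113, 1124).
AB · (AC × AD) = -3074.
Since -3074 ≠ 0, the four points are not coplanar.

No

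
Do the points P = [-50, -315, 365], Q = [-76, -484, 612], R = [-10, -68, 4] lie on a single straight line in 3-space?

PQ = (-26, -169, 247), PR = (40, 247, -361).
Comparing components 3 and 1: (247)(40) − (-26)(-361) = 494 ≠ 0, so PQ and PR are not parallel and the points are not collinear.

No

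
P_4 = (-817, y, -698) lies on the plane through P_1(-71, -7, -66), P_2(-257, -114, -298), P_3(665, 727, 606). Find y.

-813

The plane through P_1, P_2, P_3 has equation 98384x − 45760y − 57772z = -2851992.
Substituting P_4: (-45760)y + (-40054872) = -2851992, so y = -813.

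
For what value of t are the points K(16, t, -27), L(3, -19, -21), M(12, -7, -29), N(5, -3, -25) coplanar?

-35

Coplanarity ⇔ det[KL; KM; KN] = 0.
Expanding, this is linear in t: (-20)t + (-700) = 0.
So t = -35.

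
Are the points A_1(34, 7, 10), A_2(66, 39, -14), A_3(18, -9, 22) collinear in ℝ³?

Yes

A_1A_2 = (32, 32, -24), A_1A_3 = (-16, -16, 12).
Each component of A_1A_3 is -1/2 times the corresponding component of A_1A_2, so A_1A_3 = -1/2·A_1A_2 and the points are collinear.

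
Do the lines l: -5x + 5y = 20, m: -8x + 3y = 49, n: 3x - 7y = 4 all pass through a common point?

Lines aᵢx + bᵢy = cᵢ with pairwise distinct directions are concurrent exactly when det[aᵢ bᵢ cᵢ] = 0.
Here the determinant is 60.
Nonzero, so no common point exists.

No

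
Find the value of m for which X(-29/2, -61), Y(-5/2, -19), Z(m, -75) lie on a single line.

-37/2

The three points are collinear iff det[XY; XZ] = 0.
This determinant is linear in m: (-42)m + (-777) = 0, so m = -37/2.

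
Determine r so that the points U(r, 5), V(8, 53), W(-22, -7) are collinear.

Collinearity: (U − V) must be parallel to (W − V) = (-30, -60).
Cross-multiplying the components: (r − 8)·(-60) = (-48)·(-30).
Solving gives r = -16.

-16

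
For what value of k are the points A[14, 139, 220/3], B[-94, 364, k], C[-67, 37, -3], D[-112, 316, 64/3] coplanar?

The points are coplanar iff AB · (AC × AD) = 0.
Expanding, this is linear in k: (-27189)k + (1178190) = 0.
So k = 130/3.

130/3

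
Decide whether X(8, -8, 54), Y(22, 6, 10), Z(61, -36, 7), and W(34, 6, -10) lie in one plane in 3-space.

Yes

The four points are coplanar iff the 3×3 determinant with rows XY, XZ, XW is zero.
Rows: (14, 14, -44), (53, -28, -47), (26, 14, -64).
Expanding along the first row: (14)(2450) − (14)(-2170) + (-44)(1470) = 0.
Zero determinant ⇒ coplanar.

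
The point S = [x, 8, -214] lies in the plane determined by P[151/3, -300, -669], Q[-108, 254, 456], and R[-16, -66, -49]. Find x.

The plane through P, Q, R has equation 80230x + (70625/3)y − (904/3)z = -8467994/3.
Substituting S: (80230)x + (758456/3) = -8467994/3, so x = -115/3.

-115/3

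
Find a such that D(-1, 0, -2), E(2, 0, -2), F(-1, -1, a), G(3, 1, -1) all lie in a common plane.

-3

Normal to plane DEG: n = (0, -3, 3); plane equation n·P = -6.
Requiring n·F = -6: (3)a + (3) = -6.
So a = -3.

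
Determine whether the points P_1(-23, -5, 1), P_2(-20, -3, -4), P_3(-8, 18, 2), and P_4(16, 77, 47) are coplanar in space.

No

With P_1 as base: P_1P_2 = (3, 2, -5), P_1P_3 = (15, 23, 1), P_1P_4 = (39, 82, 46).
P_1P_3 × P_1P_4 = (976, -651, 333).
P_1P_2 · (P_1P_3 × P_1P_4) = -39.
Since -39 ≠ 0, the four points are not coplanar.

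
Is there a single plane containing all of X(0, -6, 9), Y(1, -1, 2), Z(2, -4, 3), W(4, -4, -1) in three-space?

The four points are coplanar iff the 3×3 determinant with rows XY, XZ, XW is zero.
Rows: (1, 5, -7), (2, 2, -6), (4, 2, -10).
Expanding along the first row: (1)(-8) − (5)(4) + (-7)(-4) = 0.
Zero determinant ⇒ coplanar.

Yes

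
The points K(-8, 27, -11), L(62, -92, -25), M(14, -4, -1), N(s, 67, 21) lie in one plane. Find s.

-24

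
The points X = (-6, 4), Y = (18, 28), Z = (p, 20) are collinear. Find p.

The three points are collinear iff det[XY; XZ] = 0.
This determinant is linear in p: (-24)p + (240) = 0, so p = 10.

10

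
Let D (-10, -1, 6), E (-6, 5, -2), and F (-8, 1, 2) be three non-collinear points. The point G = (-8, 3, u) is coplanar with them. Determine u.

2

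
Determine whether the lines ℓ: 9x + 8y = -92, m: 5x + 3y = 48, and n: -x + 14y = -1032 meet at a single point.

Lines aᵢx + bᵢy = cᵢ with pairwise distinct directions are concurrent exactly when det[aᵢ bᵢ cᵢ] = 0.
Here the determinant is 268.
Nonzero, so no common point exists.

No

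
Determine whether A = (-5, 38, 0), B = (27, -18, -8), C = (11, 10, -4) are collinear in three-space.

Yes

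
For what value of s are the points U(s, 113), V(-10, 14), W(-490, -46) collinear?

The three points are collinear iff det[UV; UW] = 0.
This determinant is linear in s: (60)s + (-46920) = 0, so s = 782.

782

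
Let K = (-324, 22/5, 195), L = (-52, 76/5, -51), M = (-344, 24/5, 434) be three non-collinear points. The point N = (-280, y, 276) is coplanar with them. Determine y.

Coplanarity requires KL · (KM × KN) = 0.
KL = (272, 54/5, -246), KM = (-20, 2/5, 239); the triple product is linear in y with coefficient -60088 and constant term 2042992/5.
Setting it to zero: y = 34/5.

34/5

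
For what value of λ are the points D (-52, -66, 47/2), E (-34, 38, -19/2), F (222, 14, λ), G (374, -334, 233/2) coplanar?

Normal to plane DEG: n = (828, -15732, -49128); plane equation n·P = -159252.
Requiring n·F = -159252: (-49128)λ + (-36432) = -159252.
So λ = 5/2.

5/2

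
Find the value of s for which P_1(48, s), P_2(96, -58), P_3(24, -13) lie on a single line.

The three points are collinear iff det[P_1P_2; P_1P_3] = 0.
This determinant is linear in s: (-72)s + (-2016) = 0, so s = -28.

-28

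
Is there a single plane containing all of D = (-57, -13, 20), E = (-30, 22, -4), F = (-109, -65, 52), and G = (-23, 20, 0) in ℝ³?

Yes

The four points are coplanar iff the 3×3 determinant with rows DE, DF, DG is zero.
Rows: (27, 35, -24), (-52, -52, 32), (34, 33, -20).
Expanding along the first row: (27)(-16) − (35)(-48) + (-24)(52) = 0.
Zero determinant ⇒ coplanar.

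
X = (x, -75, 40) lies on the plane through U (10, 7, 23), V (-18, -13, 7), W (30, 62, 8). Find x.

Coplanarity requires UV · (UW × UX) = 0.
UV = (-28, -20, -16), UW = (20, 55, -15); the triple product is linear in x with coefficient 1180 and constant term 29500.
Setting it to zero: x = -25.

-25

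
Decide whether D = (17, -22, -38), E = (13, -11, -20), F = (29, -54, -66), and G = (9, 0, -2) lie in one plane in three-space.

A normal to the plane through D, E, F is n = DE × DF = (268, 104, -4).
The plane has equation n·P = 2420. For G: n·G = 2420.
Equal, so G lies in the plane and all four are coplanar.

Yes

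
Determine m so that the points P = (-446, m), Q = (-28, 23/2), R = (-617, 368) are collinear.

529/2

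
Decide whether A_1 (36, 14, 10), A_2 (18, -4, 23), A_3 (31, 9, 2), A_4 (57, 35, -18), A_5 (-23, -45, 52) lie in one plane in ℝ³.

The plane through A_1, A_2, A_3 has normal n = A_1A_2 × A_1A_3 = (209, -209, 0) and equation n·P = 4598.
Checking the remaining points: n·A_4 = 4598, n·A_5 = 4598.
All equal 4598, so all 5 points lie in one plane.

Yes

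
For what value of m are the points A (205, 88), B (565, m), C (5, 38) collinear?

178

The three points are collinear iff det[AB; AC] = 0.
This determinant is linear in m: (200)m + (-35600) = 0, so m = 178.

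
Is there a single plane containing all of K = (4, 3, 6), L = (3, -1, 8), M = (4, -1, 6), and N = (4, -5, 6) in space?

With K as base: KL = (-1, -4, 2), KM = (0, -4, 0), KN = (0, -8, 0).
KM × KN = (0, 0, 0).
KL · (KM × KN) = 0.
The scalar triple product vanishes, so the four points are coplanar.

Yes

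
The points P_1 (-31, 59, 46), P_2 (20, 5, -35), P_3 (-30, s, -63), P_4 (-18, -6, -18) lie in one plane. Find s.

Normal to plane P_1P_2P_4: n = (-1809, 2211, -2613); plane equation n·P = 66330.
Requiring n·P_3 = 66330: (2211)s + (218889) = 66330.
So s = -69.

-69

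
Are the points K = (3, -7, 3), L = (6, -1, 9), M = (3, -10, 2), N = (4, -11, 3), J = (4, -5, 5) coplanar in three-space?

Yes

The plane through K, L, M has normal n = KL × KM = (12, 3, -9) and equation n·P = -12.
Checking the remaining points: n·N = -12, n·J = -12.
All equal -12, so all 5 points lie in one plane.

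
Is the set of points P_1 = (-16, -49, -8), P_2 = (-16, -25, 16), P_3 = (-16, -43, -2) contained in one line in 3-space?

P_1P_2 = (0, 24, 24), P_1P_3 = (0, 6, 6).
Each component of P_1P_3 is 1/4 times the corresponding component of P_1P_2, so P_1P_3 = 1/4·P_1P_2 and the points are collinear.

Yes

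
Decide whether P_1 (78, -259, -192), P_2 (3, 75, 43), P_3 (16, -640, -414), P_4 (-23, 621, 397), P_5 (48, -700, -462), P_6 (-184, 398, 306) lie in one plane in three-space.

Yes

The plane through P_1, P_2, P_3 has normal n = P_1P_2 × P_1P_3 = (15387, -31220, 49283) and equation n·P = -176170.
Checking the remaining points: n·P_4 = -176170, n·P_5 = -176170, n·P_6 = -176170.
All equal -176170, so all 6 points lie in one plane.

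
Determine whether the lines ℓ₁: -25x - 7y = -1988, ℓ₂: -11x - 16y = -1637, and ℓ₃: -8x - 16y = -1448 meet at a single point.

The three lines meet at one point iff the augmented coefficient matrix [aᵢ bᵢ cᵢ] has rank < 3, i.e. its determinant vanishes.
Here the determinant is 0.
It vanishes, so the lines are concurrent at (63, 59).

Yes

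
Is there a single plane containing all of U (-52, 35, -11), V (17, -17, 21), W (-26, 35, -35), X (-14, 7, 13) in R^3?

No

A normal to the plane through U, V, W is n = UV × UW = (1248, 2488, 1352).
The plane has equation n·P = 7312. For X: n·X = 17520.
17520 ≠ 7312, so X is off the plane.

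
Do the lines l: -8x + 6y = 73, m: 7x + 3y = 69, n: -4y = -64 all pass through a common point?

No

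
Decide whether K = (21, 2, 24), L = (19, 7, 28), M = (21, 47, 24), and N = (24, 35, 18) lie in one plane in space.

Yes

With K as base: KL = (-2, 5, 4), KM = (0, 45, 0), KN = (3, 33, -6).
KM × KN = (-270, 0, -135).
KL · (KM × KN) = 0.
The scalar triple product vanishes, so the four points are coplanar.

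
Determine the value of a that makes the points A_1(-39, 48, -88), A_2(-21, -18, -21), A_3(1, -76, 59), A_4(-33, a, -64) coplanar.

6

The points are coplanar iff A_1A_2 · (A_1A_3 × A_1A_4) = 0.
Expanding, this is linear in a: (34)a + (-204) = 0.
So a = 6.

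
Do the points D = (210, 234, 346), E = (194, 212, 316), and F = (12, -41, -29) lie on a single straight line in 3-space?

No

DE = (-16, -22, -30), DF = (-198, -275, -375).
Comparing components 3 and 1: (-30)(-198) − (-16)(-375) = -60 ≠ 0, so DE and DF are not parallel and the points are not collinear.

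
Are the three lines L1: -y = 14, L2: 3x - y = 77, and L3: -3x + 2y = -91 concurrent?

Intersecting L1 and L2: solving the 2×2 system gives (x, y) = (21, -14).
Substitute into L3: (-3)(21) + (2)(-14) = -91.
This equals -91, so (21, -14) lies on all three lines and they are concurrent.

Yes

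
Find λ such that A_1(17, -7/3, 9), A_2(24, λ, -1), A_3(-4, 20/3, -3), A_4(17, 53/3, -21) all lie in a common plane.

The points are coplanar iff A_1A_2 · (A_1A_3 × A_1A_4) = 0.
Expanding, this is linear in λ: (-630)λ + (2520) = 0.
So λ = 4.

4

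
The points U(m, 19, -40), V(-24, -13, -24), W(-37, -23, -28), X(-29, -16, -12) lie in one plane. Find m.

The points are coplanar iff UV · (UW × UX) = 0.
Expanding, this is linear in m: (132)m + (-2640) = 0.
So m = 20.

20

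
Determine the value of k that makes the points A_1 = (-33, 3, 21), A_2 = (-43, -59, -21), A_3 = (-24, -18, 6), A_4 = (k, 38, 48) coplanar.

-80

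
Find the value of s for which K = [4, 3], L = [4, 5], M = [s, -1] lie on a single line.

Collinearity: (M − K) must be parallel to (L − K) = (0, 2).
Cross-multiplying the components: (s − 4)·(2) = (-4)·(0).
Solving gives s = 4.

4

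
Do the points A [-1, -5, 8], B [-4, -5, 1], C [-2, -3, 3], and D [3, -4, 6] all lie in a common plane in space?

No

With A as base: AB = (-3, 0, -7), AC = (-1, 2, -5), AD = (4, 1, -2).
AC × AD = (1, -22, -9).
AB · (AC × AD) = 60.
Since 60 ≠ 0, the four points are not coplanar.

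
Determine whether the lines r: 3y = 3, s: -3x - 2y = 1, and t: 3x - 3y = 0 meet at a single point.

Intersecting r and s: solving the 2×2 system gives (x, y) = (-1, 1).
Substitute into t: (3)(-1) + (-3)(1) = -6.
But t requires 0 ≠ -6, so the three lines have no common point.

No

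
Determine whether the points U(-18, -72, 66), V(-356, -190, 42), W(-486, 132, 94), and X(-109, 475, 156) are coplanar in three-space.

Yes

With U as base: UV = (-338, -118, -24), UW = (-468, 204, 28), UX = (-91, 547, 90).
UW × UX = (3044, 39572, -237432).
UV · (UW × UX) = 0.
The scalar triple product vanishes, so the four points are coplanar.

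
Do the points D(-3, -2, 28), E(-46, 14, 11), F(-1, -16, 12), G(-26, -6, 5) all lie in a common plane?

No

A normal to the plane through D, E, F is n = DE × DF = (-494, -722, 570).
The plane has equation n·P = 18886. For G: n·G = 20026.
20026 ≠ 18886, so G is off the plane.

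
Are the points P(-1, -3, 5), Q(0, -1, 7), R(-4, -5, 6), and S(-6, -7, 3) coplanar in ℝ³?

No

A normal to the plane through P, Q, R is n = PQ × PR = (6, -7, 4).
The plane has equation n·X = 35. For S: n·S = 25.
25 ≠ 35, so S is off the plane.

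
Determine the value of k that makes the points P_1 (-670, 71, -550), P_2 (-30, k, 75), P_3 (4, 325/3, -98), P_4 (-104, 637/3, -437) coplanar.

Coplanarity ⇔ det[P_1P_2; P_1P_3; P_1P_4] = 0.
Expanding, this is linear in k: (179670)k + (-4611530) = 0.
So k = 77/3.

77/3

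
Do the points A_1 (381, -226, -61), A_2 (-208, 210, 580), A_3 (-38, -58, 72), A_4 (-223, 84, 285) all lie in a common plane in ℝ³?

No

A normal to the plane through A_1, A_2, A_3 is n = A_1A_2 × A_1A_3 = (-49700, -190242, 83732).
The plane has equation n·P = 18951340. For A_4: n·A_4 = 18966392.
18966392 ≠ 18951340, so A_4 is off the plane.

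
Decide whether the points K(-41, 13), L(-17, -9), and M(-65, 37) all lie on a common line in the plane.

KL = (24, -22), KM = (-24, 24).
If collinear, KM would be a scalar multiple of KL. But (24)·(24) ≠ (-22)·(-24) (difference 48), so they are not parallel; the points are not collinear.

No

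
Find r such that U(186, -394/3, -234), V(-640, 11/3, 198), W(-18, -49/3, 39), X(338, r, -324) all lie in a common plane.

Normal to plane UVW: n = (-12825, 137370, -67450); plane equation n·P = -4643410.
Requiring n·X = -4643410: (137370)r + (17518950) = -4643410.
So r = -484/3.

-484/3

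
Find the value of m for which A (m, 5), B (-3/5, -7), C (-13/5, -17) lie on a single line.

Collinearity: (A − B) must be parallel to (C − B) = (-2, -10).
Cross-multiplying the components: (m − (-3/5))·(-10) = (12)·(-2).
Solving gives m = 9/5.

9/5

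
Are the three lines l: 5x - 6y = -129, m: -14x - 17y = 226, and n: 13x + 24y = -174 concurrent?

No

Intersecting l and m: solving the 2×2 system gives (x, y) = (-21, 4).
Substitute into n: (13)(-21) + (24)(4) = -177.
But n requires -174 ≠ -177, so the three lines have no common point.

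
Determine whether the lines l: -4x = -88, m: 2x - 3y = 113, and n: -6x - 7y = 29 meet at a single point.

Yes

Lines aᵢx + bᵢy = cᵢ with pairwise distinct directions are concurrent exactly when det[aᵢ bᵢ cᵢ] = 0.
Here the determinant is 0.
It vanishes, so the lines are concurrent at (22, -23).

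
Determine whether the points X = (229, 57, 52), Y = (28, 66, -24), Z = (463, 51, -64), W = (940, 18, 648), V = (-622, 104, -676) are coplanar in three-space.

The plane through X, Y, Z has normal n = XY × XZ = (-1500, -41100, -900) and equation n·P = -2733000.
Checking the remaining points: n·W = -2733000, n·V = -2733000.
All equal -2733000, so all 5 points lie in one plane.

Yes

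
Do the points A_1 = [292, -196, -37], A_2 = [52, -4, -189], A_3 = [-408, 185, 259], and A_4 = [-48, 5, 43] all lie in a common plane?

No

A normal to the plane through A_1, A_2, A_3 is n = A_1A_2 × A_1A_3 = (114744, 177440, 42960).
The plane has equation n·P = -2862512. For A_4: n·A_4 = -2773232.
-2773232 ≠ -2862512, so A_4 is off the plane.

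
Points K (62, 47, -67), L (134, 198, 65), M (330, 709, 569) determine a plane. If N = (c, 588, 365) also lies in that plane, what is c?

354

A normal to the plane is n = KL × KM = (8652, -10416, 7196).
N lies in the plane iff n · KN = 0.
This gives (8652)c + (-3062808) = 0, so c = 354.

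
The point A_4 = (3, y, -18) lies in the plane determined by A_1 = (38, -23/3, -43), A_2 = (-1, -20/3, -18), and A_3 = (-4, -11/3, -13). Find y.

-13/3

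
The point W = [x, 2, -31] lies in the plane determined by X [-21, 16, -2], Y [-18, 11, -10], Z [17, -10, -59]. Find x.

-3

A normal to the plane is n = XY × XZ = (77, -133, 112).
W lies in the plane iff n · XW = 0.
This gives (77)x + (231) = 0, so x = -3.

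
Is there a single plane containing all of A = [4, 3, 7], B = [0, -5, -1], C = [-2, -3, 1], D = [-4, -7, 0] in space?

No

A normal to the plane through A, B, C is n = AB × AC = (0, 24, -24).
The plane has equation n·P = -96. For D: n·D = -168.
-168 ≠ -96, so D is off the plane.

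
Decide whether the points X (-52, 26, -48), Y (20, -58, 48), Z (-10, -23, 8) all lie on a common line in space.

XY = (72, -84, 96), XZ = (42, -49, 56).
XY × XZ = (0, 0, 0).
The cross product vanishes, so the three points are collinear.

Yes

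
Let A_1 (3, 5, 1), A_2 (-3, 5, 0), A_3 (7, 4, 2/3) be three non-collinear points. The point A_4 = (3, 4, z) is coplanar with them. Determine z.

Coplanarity requires A_1A_2 · (A_1A_3 × A_1A_4) = 0.
A_1A_2 = (-6, 0, -1), A_1A_3 = (4, -1, -1/3); the triple product is linear in z with coefficient 6 and constant term 0.
Setting it to zero: z = 0.

0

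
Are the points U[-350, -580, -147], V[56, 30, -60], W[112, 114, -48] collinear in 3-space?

No

UV = (406, 610, 87), UW = (462, 694, 99).
UV × UW = (12, 0, -56).
The cross product is nonzero, so the points do not lie on one line.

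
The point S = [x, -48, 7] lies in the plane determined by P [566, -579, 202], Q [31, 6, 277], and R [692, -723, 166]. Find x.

A normal to the plane is n = PQ × PR = (-10260, -9810, 3330).
S lies in the plane iff n · PS = 0.
This gives (-10260)x + (-51300) = 0, so x = -5.

-5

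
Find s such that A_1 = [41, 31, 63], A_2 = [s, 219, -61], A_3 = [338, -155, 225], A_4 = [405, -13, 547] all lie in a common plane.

The points are coplanar iff A_1A_2 · (A_1A_3 × A_1A_4) = 0.
Expanding, this is linear in s: (-82896)s + (-19314768) = 0.
So s = -233.

-233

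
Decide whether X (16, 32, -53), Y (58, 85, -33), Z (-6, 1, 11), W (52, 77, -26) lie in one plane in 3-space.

Yes

The four points are coplanar iff the 3×3 determinant with rows XY, XZ, XW is zero.
Rows: (42, 53, 20), (-22, -31, 64), (36, 45, 27).
Expanding along the first row: (42)(-3717) − (53)(-2898) + (20)(126) = 0.
Zero determinant ⇒ coplanar.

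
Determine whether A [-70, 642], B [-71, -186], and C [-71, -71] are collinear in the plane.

AB = (-1, -828), AC = (-1, -713).
det[AB; AC] = (-1)(-713) − (-828)(-1) = -115.
The determinant is nonzero, so they are not collinear.

No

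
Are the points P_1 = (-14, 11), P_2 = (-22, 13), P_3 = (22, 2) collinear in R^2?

P_1P_2 = (-8, 2), P_1P_3 = (36, -9).
det[P_1P_2; P_1P_3] = (-8)(-9) − (2)(36) = 0.
The determinant is zero, so the points are collinear.

Yes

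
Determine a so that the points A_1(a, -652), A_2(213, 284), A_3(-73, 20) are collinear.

Collinearity: (A_1 − A_2) must be parallel to (A_3 − A_2) = (-286, -264).
Cross-multiplying the components: (a − 213)·(-264) = (-936)·(-286).
Solving gives a = -801.

-801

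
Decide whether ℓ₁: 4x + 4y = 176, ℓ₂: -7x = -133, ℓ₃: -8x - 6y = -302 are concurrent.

Yes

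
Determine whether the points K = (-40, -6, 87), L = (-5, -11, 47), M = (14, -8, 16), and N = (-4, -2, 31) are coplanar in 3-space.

Yes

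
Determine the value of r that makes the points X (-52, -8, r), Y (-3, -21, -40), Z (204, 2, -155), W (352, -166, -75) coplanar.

-29

The points are coplanar iff XY · (XZ × XW) = 0.
Expanding, this is linear in r: (38180)r + (1107220) = 0.
So r = -29.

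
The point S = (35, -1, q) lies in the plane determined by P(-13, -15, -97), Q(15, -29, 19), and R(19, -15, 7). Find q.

34

A normal to the plane is n = PQ × PR = (-1456, 800, 448).
S lies in the plane iff n · PS = 0.
This gives (448)q + (-15232) = 0, so q = 34.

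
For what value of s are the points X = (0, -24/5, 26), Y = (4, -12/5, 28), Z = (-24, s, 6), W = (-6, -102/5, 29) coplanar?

The points are coplanar iff XY · (XZ × XW) = 0.
Expanding, this is linear in s: (24)s + (384/5) = 0.
So s = -16/5.

-16/5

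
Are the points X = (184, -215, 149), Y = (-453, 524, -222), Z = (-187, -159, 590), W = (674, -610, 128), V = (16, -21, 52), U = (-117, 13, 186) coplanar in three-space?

No

The plane through X, Y, Z has normal n = XY × XZ = (346675, 418558, 238497) and equation n·P = 9334283.
Checking the remaining points: n·W = 8866186, n·V = 9158926, n·U = 9240721.
Since n·W = 8866186 ≠ 9334283, W is off the plane and the points are not all coplanar.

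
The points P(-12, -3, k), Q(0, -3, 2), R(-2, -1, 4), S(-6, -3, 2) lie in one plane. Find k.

Coplanarity ⇔ det[PQ; PR; PS] = 0.
Expanding, this is linear in k: (-12)k + (24) = 0.
So k = 2.

2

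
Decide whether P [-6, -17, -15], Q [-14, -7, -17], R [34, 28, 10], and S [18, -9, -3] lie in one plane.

A normal to the plane through P, Q, R is n = PQ × PR = (340, 120, -760).
The plane has equation n·X = 7320. For S: n·S = 7320.
Equal, so S lies in the plane and all four are coplanar.

Yes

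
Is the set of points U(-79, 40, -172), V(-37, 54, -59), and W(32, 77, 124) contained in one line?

No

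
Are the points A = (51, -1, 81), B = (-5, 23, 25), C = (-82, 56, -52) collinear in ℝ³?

Yes

AB = (-56, 24, -56), AC = (-133, 57, -133).
Each component of AC is 19/8 times the corresponding component of AB, so AC = 19/8·AB and the points are collinear.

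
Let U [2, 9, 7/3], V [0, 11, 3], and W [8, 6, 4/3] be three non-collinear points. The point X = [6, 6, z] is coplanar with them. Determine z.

4/3

Coplanarity requires UV · (UW × UX) = 0.
UV = (-2, 2, 2/3), UW = (6, -3, -1); the triple product is linear in z with coefficient -6 and constant term 8.
Setting it to zero: z = 4/3.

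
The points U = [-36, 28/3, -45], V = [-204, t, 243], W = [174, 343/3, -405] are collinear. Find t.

-224/3

Collinearity requires UV × UW = 0; each component is linear in t.
The x-component gives (-360)t + (-26880) = 0, so t = -224/3.
The remaining components then also vanish.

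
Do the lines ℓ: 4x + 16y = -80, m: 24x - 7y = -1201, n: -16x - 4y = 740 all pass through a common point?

Lines aᵢx + bᵢy = cᵢ with pairwise distinct directions are concurrent exactly when det[aᵢ bᵢ cᵢ] = 0.
Here the determinant is 0.
It vanishes, so the lines are concurrent at (-48, 7).

Yes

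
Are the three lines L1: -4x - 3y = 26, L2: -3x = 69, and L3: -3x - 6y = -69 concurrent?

No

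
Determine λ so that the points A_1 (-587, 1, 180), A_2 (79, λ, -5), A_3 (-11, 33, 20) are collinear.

Collinearity requires A_1A_2 × A_1A_3 = 0; each component is linear in λ.
The x-component gives (-160)λ + (6080) = 0, so λ = 38.
The remaining components then also vanish.

38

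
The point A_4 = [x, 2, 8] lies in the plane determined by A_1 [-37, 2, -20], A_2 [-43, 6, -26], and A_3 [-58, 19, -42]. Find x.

A normal to the plane is n = A_1A_2 × A_1A_3 = (14, -6, -18).
A_4 lies in the plane iff n · A_1A_4 = 0.
This gives (14)x + (14) = 0, so x = -1.

-1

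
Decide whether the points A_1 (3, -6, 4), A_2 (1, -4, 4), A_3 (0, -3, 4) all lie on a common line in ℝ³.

A_1A_2 = (-2, 2, 0), A_1A_3 = (-3, 3, 0).
A_1A_2 × A_1A_3 = (0, 0, 0).
The cross product vanishes, so the three points are collinear.

Yes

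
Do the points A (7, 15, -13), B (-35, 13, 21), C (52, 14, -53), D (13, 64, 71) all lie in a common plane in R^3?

With A as base: AB = (-42, -2, 34), AC = (45, -1, -40), AD = (6, 49, 84).
AC × AD = (1876, -4020, 2211).
AB · (AC × AD) = 4422.
Since 4422 ≠ 0, the four points are not coplanar.

No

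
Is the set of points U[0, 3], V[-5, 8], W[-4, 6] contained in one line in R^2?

No

UV = (-5, 5), UW = (-4, 3).
det[UV; UW] = (-5)(3) − (5)(-4) = 5.
The determinant is nonzero, so they are not collinear.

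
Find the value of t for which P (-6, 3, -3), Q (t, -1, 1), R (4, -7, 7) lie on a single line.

Collinearity requires PQ × PR = 0; each component is linear in t.
The y-component gives (-10)t + (-20) = 0, so t = -2.
The remaining components then also vanish.

-2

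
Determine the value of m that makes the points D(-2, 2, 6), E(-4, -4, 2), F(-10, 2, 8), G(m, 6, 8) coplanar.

2

The points are coplanar iff DE · (DF × DG) = 0.
Expanding, this is linear in m: (-12)m + (24) = 0.
So m = 2.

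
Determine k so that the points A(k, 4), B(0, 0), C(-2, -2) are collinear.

4

Collinearity: (A − B) must be parallel to (C − B) = (-2, -2).
Cross-multiplying the components: (k − 0)·(-2) = (4)·(-2).
Solving gives k = 4.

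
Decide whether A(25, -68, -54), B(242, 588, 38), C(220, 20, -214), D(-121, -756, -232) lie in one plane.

No

The four points are coplanar iff the 3×3 determinant with rows AB, AC, AD is zero.
Rows: (217, 656, 92), (195, 88, -160), (-146, -688, -178).
Expanding along the first row: (217)(-125744) − (656)(-58070) + (92)(-121312) = -353232.
Nonzero ⇒ not coplanar.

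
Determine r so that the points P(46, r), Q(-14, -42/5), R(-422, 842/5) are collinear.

-172/5

The three points are collinear iff det[PQ; PR] = 0.
This determinant is linear in r: (-408)r + (-70176/5) = 0, so r = -172/5.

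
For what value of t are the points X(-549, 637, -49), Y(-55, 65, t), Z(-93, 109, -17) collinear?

Collinearity requires XY × XZ = 0; each component is linear in t.
The x-component gives (528)t + (7568) = 0, so t = -43/3.
The remaining components then also vanish.

-43/3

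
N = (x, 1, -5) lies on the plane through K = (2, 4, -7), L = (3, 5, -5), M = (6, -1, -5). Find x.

5

Coplanarity requires KL · (KM × KN) = 0.
KL = (1, 1, 2), KM = (4, -5, 2); the triple product is linear in x with coefficient 12 and constant term -60.
Setting it to zero: x = 5.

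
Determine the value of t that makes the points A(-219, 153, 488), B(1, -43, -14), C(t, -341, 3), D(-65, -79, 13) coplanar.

The points are coplanar iff AB · (AC × AD) = 0.
Expanding, this is linear in t: (23364)t + (8434404) = 0.
So t = -361.

-361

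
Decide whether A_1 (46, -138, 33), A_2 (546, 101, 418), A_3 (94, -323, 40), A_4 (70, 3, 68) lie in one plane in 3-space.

No

With A_1 as base: A_1A_2 = (500, 239, 385), A_1A_3 = (48, -185, 7), A_1A_4 = (24, 141, 35).
A_1A_3 × A_1A_4 = (-7462, -1512, 11208).
A_1A_2 · (A_1A_3 × A_1A_4) = 222712.
Since 222712 ≠ 0, the four points are not coplanar.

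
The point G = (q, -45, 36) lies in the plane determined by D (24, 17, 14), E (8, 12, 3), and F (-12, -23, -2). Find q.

A normal to the plane is n = DE × DF = (-360, 140, 460).
G lies in the plane iff n · DG = 0.
This gives (-360)q + (10080) = 0, so q = 28.

28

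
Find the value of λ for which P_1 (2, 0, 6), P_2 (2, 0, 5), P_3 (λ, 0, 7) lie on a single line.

2

Collinearity requires P_1P_2 × P_1P_3 = 0; each component is linear in λ.
The y-component gives (-1)λ + (2) = 0, so λ = 2.
The remaining components then also vanish.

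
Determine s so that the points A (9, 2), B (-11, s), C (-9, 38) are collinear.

42

The three points are collinear iff det[AB; AC] = 0.
This determinant is linear in s: (18)s + (-756) = 0, so s = 42.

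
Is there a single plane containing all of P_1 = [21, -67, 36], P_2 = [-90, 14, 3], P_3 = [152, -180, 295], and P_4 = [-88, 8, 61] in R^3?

Yes

With P_1 as base: P_1P_2 = (-111, 81, -33), P_1P_3 = (131, -113, 259), P_1P_4 = (-109, 75, 25).
P_1P_3 × P_1P_4 = (-22250, -31506, -2492).
P_1P_2 · (P_1P_3 × P_1P_4) = 0.
The scalar triple product vanishes, so the four points are coplanar.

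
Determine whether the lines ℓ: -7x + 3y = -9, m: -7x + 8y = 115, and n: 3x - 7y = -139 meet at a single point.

No

Intersecting ℓ and m: solving the 2×2 system gives (x, y) = (417/35, 124/5).
Substitute into n: (3)(417/35) + (-7)(124/5) = -965/7.
But n requires -139 ≠ -965/7, so the three lines have no common point.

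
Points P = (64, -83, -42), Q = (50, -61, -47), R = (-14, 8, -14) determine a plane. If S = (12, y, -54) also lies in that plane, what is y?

The plane through P, Q, R has equation 1071x + 782y + 442z = -14926.
Substituting S: (782)y + (-11016) = -14926, so y = -5.

-5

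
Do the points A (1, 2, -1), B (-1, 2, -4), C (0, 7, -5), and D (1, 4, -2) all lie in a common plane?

Yes

With A as base: AB = (-2, 0, -3), AC = (-1, 5, -4), AD = (0, 2, -1).
AC × AD = (3, -1, -2).
AB · (AC × AD) = 0.
The scalar triple product vanishes, so the four points are coplanar.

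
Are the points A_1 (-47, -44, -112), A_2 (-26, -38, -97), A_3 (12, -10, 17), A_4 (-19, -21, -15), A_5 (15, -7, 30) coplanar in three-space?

No

The plane through A_1, A_2, A_3 has normal n = A_1A_2 × A_1A_3 = (264, -1824, 360) and equation n·P = 27528.
Checking the remaining points: n·A_4 = 27888, n·A_5 = 27528.
Since n·A_4 = 27888 ≠ 27528, A_4 is off the plane and the points are not all coplanar.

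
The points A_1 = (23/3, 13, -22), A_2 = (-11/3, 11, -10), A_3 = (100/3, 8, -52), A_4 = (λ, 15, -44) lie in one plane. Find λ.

Normal to plane A_1A_2A_3: n = (120, -32, 108); plane equation n·P = -1872.
Requiring n·A_4 = -1872: (120)λ + (-5232) = -1872.
So λ = 28.

28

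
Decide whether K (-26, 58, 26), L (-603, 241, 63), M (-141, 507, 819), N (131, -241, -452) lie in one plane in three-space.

The four points are coplanar iff the 3×3 determinant with rows KL, KM, KN is zero.
Rows: (-577, 183, 37), (-115, 449, 793), (157, -299, -478).
Expanding along the first row: (-577)(22485) − (183)(-69531) + (37)(-36108) = -1585668.
Nonzero ⇒ not coplanar.

No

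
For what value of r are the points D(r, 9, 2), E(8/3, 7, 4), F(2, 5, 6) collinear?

10/3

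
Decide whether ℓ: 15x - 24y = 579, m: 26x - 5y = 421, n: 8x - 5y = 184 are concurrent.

Intersecting ℓ and m: solving the 2×2 system gives (x, y) = (801/61, -971/61).
Substitute into n: (8)(801/61) + (-5)(-971/61) = 11263/61.
But n requires 184 ≠ 11263/61, so the three lines have no common point.

No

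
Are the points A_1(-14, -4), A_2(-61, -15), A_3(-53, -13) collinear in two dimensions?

No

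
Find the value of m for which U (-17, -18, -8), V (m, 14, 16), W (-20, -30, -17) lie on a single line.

Collinearity requires UV × UW = 0; each component is linear in m.
The y-component gives (9)m + (81) = 0, so m = -9.
The remaining components then also vanish.

-9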